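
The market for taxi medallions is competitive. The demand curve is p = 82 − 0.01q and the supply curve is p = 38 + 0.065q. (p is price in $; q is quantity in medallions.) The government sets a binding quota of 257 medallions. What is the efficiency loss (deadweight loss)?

$4075.50

Competitive equilibrium: 82 − 0.01q = 38 + 0.065q → q* = 586.6667, p* = 76.1333.
At q = 257: demand price = 82 − 0.01·257 = 79.43; supply price = 38 + 0.065·257 = 54.705.
Δq = 586.6667 − 257 = 329.6667; wedge = 79.43 − 54.705 = 24.725.
The triangle = ½ × 329.6667 × 24.725 = $4075.50.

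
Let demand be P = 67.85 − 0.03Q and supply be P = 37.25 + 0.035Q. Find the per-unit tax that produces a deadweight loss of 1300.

13

Competitive equilibrium: 67.85 − 0.03Q = 37.25 + 0.035Q → Q* = 470.7692, P* = 53.7269.
A tax t gives ΔQ = t/0.065 and wedge t, so DWL = t²/0.13.
t²/0.13 = 1300 → t² = 169 → t = 13.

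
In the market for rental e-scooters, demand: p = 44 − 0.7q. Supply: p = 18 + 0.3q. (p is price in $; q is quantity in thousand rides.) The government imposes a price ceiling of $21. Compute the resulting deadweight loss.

$128 thousand

Competitive equilibrium: 44 − 0.7q = 18 + 0.3q → q* = 26, p* = 25.8.
At the ceiling p = 21, quantity supplied = (21 − 18)/0.3 = 10.
Willingness to pay at q' = 10: 44 − 0.7·10 = 37.
Δq = 26 − 10 = 16; wedge = 37 − 21 = 16.
Welfare loss = ½ × 16 × 16 = $128 thousand.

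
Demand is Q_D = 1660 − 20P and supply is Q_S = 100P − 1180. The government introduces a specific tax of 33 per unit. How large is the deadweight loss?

9075

In inverse form: demand P = 83 − 0.05Q, supply P = 11.8 + 0.01Q.
Competitive equilibrium: 83 − 0.05Q = 11.8 + 0.01Q → Q* = 1186.6667, P* = 23.6667.
With the tax, the buyer price exceeds the seller price by 33: (83 − 0.05Q) − (11.8 + 0.01Q) = 33 → Q' = 636.6667.
ΔQ = 1186.6667 − 636.6667 = 550; the wedge equals the tax, 33.
The triangle = ½ × 550 × 33 = 9075.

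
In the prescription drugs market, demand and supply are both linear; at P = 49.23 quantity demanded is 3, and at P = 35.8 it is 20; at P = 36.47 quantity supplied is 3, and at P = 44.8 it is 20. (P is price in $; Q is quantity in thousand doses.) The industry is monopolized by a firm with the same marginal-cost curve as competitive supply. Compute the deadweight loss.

Demand slope = (35.8 − 49.23)/(20 − 3) = −0.79, so P = 51.6 − 0.79Q.
Supply slope = (44.8 − 36.47)/(20 − 3) = 0.49, so P = 35 + 0.49Q.
Competitive equilibrium: 51.6 − 0.79Q = 35 + 0.49Q → Q* = 12.9688, P* = 41.3547.
Marginal revenue: MR = 51.6 − 1.58Q. Set MR = MC: 51.6 − 1.58Q = 35 + 0.49Q → Q_m = 8.0193.
Price P_m = 51.6 − 0.79·8.0193 = 45.2648; MC(Q_m) = 35 + 0.49·8.0193 = 38.9295.
Competitive Q* = 12.9688, so ΔQ = 4.9495; wedge = 45.2648 − 38.9295 = 6.3353.
The triangle = ½ × 4.9495 × 6.3353 = $15.68 thousand.

$15.68 thousand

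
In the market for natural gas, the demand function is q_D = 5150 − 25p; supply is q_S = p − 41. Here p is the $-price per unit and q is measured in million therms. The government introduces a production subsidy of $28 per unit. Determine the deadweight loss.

In inverse form: demand p = 206 − 0.04q, supply p = 41 + q.
Competitive equilibrium: 206 − 0.04q = 41 + q → q* = 158.6538, p* = 199.6538.
The subsidy lowers effective supply by 28: p = 13 + q.
New quantity: 206 − 0.04q = 13 + q → q' = 185.5769.
Overproduction Δq = 185.5769 − 158.6538 = 26.9231; wedge = subsidy = 28.
Deadweight loss = ½ × 26.9231 × 28 = $376.92 million.

$376.92 million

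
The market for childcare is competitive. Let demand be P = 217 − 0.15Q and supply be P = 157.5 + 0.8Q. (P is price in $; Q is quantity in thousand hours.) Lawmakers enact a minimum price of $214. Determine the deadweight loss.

$863.29 thousand

Competitive equilibrium: 217 − 0.15Q = 157.5 + 0.8Q → Q* = 62.6316, P* = 207.6053.
At the floor P = 214, quantity demanded = (217 − 214)/0.15 = 20.
Sellers' marginal cost at Q' = 20: 157.5 + 0.8·20 = 173.5.
ΔQ = 62.6316 − 20 = 42.6316; wedge = 214 − 173.5 = 40.5.
Deadweight loss = ½ × 42.6316 × 40.5 = $863.29 thousand.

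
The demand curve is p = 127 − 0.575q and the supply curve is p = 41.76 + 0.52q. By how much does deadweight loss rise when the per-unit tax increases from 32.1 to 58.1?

Competitive equilibrium: 127 − 0.575q = 41.76 + 0.52q → q* = 77.8447, p* = 82.2393.
For a per-unit tax t: Δq = t/1.095, so DWL = ½·t·(t/1.095) = t²/2.19.
At t = 32.1: DWL = 470.507. At t = 58.1: DWL = 1541.374.
Increase = 1541.374 − 470.507 = 1070.87.

1070.87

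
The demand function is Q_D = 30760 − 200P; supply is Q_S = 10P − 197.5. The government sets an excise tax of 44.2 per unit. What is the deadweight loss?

9303.05

In inverse form: demand P = 153.8 − 0.005Q, supply P = 19.75 + 0.1Q.
Competitive equilibrium: 153.8 − 0.005Q = 19.75 + 0.1Q → Q* = 1276.6667, P* = 147.4167.
With the tax, the buyer price exceeds the seller price by 44.2: (153.8 − 0.005Q) − (19.75 + 0.1Q) = 44.2 → Q' = 855.7143.
ΔQ = 1276.6667 − 855.7143 = 420.9524; the wedge equals the tax, 44.2.
DWL = ½ × 420.9524 × 44.2 = 9303.05.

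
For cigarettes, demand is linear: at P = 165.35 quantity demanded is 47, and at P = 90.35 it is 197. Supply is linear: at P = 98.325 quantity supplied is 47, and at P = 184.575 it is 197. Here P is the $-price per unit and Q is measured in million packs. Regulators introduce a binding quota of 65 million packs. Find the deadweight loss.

$1057.17 million

Demand slope = (90.35 − 165.35)/(197 − 47) = −0.5, so P = 188.85 − 0.5Q.
Supply slope = (184.575 − 98.325)/(197 − 47) = 0.575, so P = 71.3 + 0.575Q.
Competitive equilibrium: 188.85 − 0.5Q = 71.3 + 0.575Q → Q* = 109.34884, P* = 134.17558.
At Q = 65: demand price = 188.85 − 0.5·65 = 156.35; supply price = 71.3 + 0.575·65 = 108.675.
ΔQ = 109.34884 − 65 = 44.34884; wedge = 156.35 − 108.675 = 47.675.
Deadweight loss = ½ × 44.34884 × 47.675 = $1057.17 million.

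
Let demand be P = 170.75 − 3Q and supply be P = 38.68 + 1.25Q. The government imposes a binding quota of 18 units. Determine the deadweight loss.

363.30

Competitive equilibrium: 170.75 − 3Q = 38.68 + 1.25Q → Q* = 31.0753, P* = 77.5241.
At Q = 18: demand price = 170.75 − 3·18 = 116.75; supply price = 38.68 + 1.25·18 = 61.18.
ΔQ = 31.0753 − 18 = 13.0753; wedge = 116.75 − 61.18 = 55.57.
Welfare loss = ½ × 13.0753 × 55.57 = 363.30.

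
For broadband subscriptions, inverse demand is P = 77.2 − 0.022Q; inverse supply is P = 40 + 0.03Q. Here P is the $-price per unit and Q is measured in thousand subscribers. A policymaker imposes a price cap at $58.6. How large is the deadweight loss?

$236.55 thousand

Competitive equilibrium: 77.2 − 0.022Q = 40 + 0.03Q → Q* = 715.3846, P* = 61.4615.
At the ceiling P = 58.6, quantity supplied = (58.6 − 40)/0.03 = 620.
Willingness to pay at Q' = 620: 77.2 − 0.022·620 = 63.56.
ΔQ = 715.3846 − 620 = 95.3846; wedge = 63.56 − 58.6 = 4.96.
The triangle = ½ × 95.3846 × 4.96 = $236.55 thousand.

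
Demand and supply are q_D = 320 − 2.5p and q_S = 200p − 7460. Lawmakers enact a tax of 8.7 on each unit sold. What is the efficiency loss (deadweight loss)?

93.44

In inverse form: demand p = 128 − 0.4q, supply p = 37.3 + 0.005q.
Competitive equilibrium: 128 − 0.4q = 37.3 + 0.005q → q* = 223.9506, p* = 38.4198.
With the tax, the buyer price exceeds the seller price by 8.7: (128 − 0.4q) − (37.3 + 0.005q) = 8.7 → q' = 202.4691.
Δq = 223.9506 − 202.4691 = 21.4815; the wedge equals the tax, 8.7.
Welfare loss = ½ × 21.4815 × 8.7 = 93.44.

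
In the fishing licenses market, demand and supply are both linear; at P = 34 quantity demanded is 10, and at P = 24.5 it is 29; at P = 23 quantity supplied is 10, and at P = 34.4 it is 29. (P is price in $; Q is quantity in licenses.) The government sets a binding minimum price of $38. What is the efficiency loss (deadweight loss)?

Demand slope = (24.5 − 34)/(29 − 10) = −0.5, so P = 39 − 0.5Q.
Supply slope = (34.4 − 23)/(29 − 10) = 0.6, so P = 17 + 0.6Q.
Competitive equilibrium: 39 − 0.5Q = 17 + 0.6Q → Q* = 20, P* = 29.
At the floor P = 38, quantity demanded = (39 − 38)/0.5 = 2.
Sellers' marginal cost at Q' = 2: 17 + 0.6·2 = 18.2.
ΔQ = 20 − 2 = 18; wedge = 38 − 18.2 = 19.8.
Welfare loss = ½ × 18 × 19.8 = $178.20.

$178.20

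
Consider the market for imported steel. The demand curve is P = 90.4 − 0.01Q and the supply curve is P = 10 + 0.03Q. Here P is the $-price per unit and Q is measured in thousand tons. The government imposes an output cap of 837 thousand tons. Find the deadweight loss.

$27518.58 thousand

Competitive equilibrium: 90.4 − 0.01Q = 10 + 0.03Q → Q* = 2010, P* = 70.3.
At Q = 837: demand price = 90.4 − 0.01·837 = 82.03; supply price = 10 + 0.03·837 = 35.11.
ΔQ = 2010 − 837 = 1173; wedge = 82.03 − 35.11 = 46.92.
Welfare loss = ½ × 1173 × 46.92 = $27518.58 thousand.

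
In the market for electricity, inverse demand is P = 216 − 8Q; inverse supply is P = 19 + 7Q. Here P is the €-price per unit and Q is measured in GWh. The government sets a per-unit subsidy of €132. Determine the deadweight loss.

€580.80

Competitive equilibrium: 216 − 8Q = 19 + 7Q → Q* = 13.1333, P* = 110.9333.
The subsidy lowers effective supply by 132: P = 7Q − 113.
New quantity: 216 − 8Q = 7Q − 113 → Q' = 21.9333.
Overproduction ΔQ = 21.9333 − 13.1333 = 8.8; wedge = subsidy = 132.
Deadweight loss = ½ × 8.8 × 132 = €580.80.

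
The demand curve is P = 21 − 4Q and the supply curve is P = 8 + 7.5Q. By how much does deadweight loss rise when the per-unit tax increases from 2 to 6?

1.39

Competitive equilibrium: 21 − 4Q = 8 + 7.5Q → Q* = 1.1304, P* = 16.4783.
For a per-unit tax t: ΔQ = t/11.5, so DWL = ½·t·(t/11.5) = t²/23.
At t = 2: DWL = 0.174. At t = 6: DWL = 1.565.
Increase = 1.565 − 0.174 = 1.39.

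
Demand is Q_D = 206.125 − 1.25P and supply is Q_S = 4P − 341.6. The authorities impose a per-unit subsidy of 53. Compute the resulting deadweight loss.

1337.62

In inverse form: demand P = 164.9 − 0.8Q, supply P = 85.4 + 0.25Q.
Competitive equilibrium: 164.9 − 0.8Q = 85.4 + 0.25Q → Q* = 75.7143, P* = 104.3286.
The subsidy lowers effective supply by 53: P = 32.4 + 0.25Q.
New quantity: 164.9 − 0.8Q = 32.4 + 0.25Q → Q' = 126.1905.
Overproduction ΔQ = 126.1905 − 75.7143 = 50.4762; wedge = subsidy = 53.
DWL = ½ × 50.4762 × 53 = 1337.62.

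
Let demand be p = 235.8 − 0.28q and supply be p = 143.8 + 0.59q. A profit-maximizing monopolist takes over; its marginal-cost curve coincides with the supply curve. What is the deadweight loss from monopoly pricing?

Competitive equilibrium: 235.8 − 0.28q = 143.8 + 0.59q → q* = 105.7471, p* = 206.1908.
Marginal revenue: MR = 235.8 − 0.56q. Set MR = MC: 235.8 − 0.56q = 143.8 + 0.59q → q_m = 80.
Price p_m = 235.8 − 0.28·80 = 213.4; MC(q_m) = 143.8 + 0.59·80 = 191.
Competitive q* = 105.7471, so Δq = 25.7471; wedge = 213.4 − 191 = 22.4.
DWL = ½ × 25.7471 × 22.4 = 288.37.

288.37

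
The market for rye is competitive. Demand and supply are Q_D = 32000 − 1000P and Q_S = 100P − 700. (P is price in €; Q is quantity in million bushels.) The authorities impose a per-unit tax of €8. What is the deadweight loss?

In inverse form: demand P = 32 − 0.001Q, supply P = 7 + 0.01Q.
Competitive equilibrium: 32 − 0.001Q = 7 + 0.01Q → Q* = 2272.7273, P* = 29.7273.
With the tax, the buyer price exceeds the seller price by 8: (32 − 0.001Q) − (7 + 0.01Q) = 8 → Q' = 1545.4545.
ΔQ = 2272.7273 − 1545.4545 = 727.2728; the wedge equals the tax, 8.
Deadweight loss = ½ × 727.2728 × 8 = €2909.09 million.

€2909.09 million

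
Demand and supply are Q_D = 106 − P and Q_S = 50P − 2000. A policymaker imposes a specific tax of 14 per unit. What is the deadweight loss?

96.08

In inverse form: demand P = 106 − Q, supply P = 40 + 0.02Q.
Competitive equilibrium: 106 − Q = 40 + 0.02Q → Q* = 64.7059, P* = 41.2941.
With the tax, the buyer price exceeds the seller price by 14: (106 − Q) − (40 + 0.02Q) = 14 → Q' = 50.9804.
ΔQ = 64.7059 − 50.9804 = 13.7255; the wedge equals the tax, 14.
Deadweight loss = ½ × 13.7255 × 14 = 96.08.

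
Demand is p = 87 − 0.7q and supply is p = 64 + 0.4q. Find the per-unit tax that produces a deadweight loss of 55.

Competitive equilibrium: 87 − 0.7q = 64 + 0.4q → q* = 20.9091, p* = 72.3636.
A tax t gives Δq = t/1.1 and wedge t, so DWL = t²/2.2.
t²/2.2 = 55 → t² = 121 → t = 11.

11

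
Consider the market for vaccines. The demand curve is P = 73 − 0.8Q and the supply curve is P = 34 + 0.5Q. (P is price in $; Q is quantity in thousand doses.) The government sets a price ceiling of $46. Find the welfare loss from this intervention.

$23.40 thousand

Competitive equilibrium: 73 − 0.8Q = 34 + 0.5Q → Q* = 30, P* = 49.
At the ceiling P = 46, quantity supplied = (46 − 34)/0.5 = 24.
Willingness to pay at Q' = 24: 73 − 0.8·24 = 53.8.
ΔQ = 30 − 24 = 6; wedge = 53.8 − 46 = 7.8.
Welfare loss = ½ × 6 × 7.8 = $23.40 thousand.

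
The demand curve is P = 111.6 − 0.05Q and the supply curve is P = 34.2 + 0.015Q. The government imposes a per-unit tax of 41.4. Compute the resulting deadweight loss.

Competitive equilibrium: 111.6 − 0.05Q = 34.2 + 0.015Q → Q* = 1190.7692, P* = 52.0615.
With the tax, the buyer price exceeds the seller price by 41.4: (111.6 − 0.05Q) − (34.2 + 0.015Q) = 41.4 → Q' = 553.8462.
ΔQ = 1190.7692 − 553.8462 = 636.923; the wedge equals the tax, 41.4.
Welfare loss = ½ × 636.923 × 41.4 = 13184.31.

13184.31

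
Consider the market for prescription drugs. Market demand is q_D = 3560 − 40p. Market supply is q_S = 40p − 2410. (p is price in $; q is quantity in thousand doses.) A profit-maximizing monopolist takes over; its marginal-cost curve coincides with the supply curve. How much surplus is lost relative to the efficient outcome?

$918.40 thousand

In inverse form: demand p = 89 − 0.025q, supply p = 60.25 + 0.025q.
Competitive equilibrium: 89 − 0.025q = 60.25 + 0.025q → q* = 575, p* = 74.625.
Marginal revenue: MR = 89 − 0.05q. Set MR = MC: 89 − 0.05q = 60.25 + 0.025q → q_m = 383.33333.
Price p_m = 89 − 0.025·383.33333 = 79.41667; MC(q_m) = 60.25 + 0.025·383.33333 = 69.83333.
Competitive q* = 575, so Δq = 191.66667; wedge = 79.41667 − 69.83333 = 9.58334.
DWL = ½ × 191.66667 × 9.58334 = $918.40 thousand.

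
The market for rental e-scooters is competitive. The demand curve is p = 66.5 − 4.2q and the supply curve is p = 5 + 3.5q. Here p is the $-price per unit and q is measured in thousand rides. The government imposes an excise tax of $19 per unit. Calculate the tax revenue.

$104.87 thousand

Competitive equilibrium: 66.5 − 4.2q = 5 + 3.5q → q* = 7.987, p* = 32.9545.
With the tax, the buyer price exceeds the seller price by 19: (66.5 − 4.2q) − (5 + 3.5q) = 19 → q' = 5.5195.
Tax revenue = 19 × 5.5195 = $104.87 thousand.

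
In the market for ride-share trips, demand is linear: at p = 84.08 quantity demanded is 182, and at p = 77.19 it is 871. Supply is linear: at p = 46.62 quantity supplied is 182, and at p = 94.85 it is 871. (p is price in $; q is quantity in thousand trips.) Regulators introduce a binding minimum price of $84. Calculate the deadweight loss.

Demand slope = (77.19 − 84.08)/(871 − 182) = −0.01, so p = 85.9 − 0.01q.
Supply slope = (94.85 − 46.62)/(871 − 182) = 0.07, so p = 33.88 + 0.07q.
Competitive equilibrium: 85.9 − 0.01q = 33.88 + 0.07q → q* = 650.25, p* = 79.3975.
At the floor p = 84, quantity demanded = (85.9 − 84)/0.01 = 190.
Sellers' marginal cost at q' = 190: 33.88 + 0.07·190 = 47.18.
Δq = 650.25 − 190 = 460.25; wedge = 84 − 47.18 = 36.82.
Deadweight loss = ½ × 460.25 × 36.82 = $8473.20 thousand.

$8473.20 thousand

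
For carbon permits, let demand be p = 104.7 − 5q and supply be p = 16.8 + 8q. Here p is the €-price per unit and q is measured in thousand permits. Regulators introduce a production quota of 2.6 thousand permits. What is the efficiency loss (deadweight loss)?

€112.57 thousand

Competitive equilibrium: 104.7 − 5q = 16.8 + 8q → q* = 6.7615, p* = 70.8923.
At q = 2.6: demand price = 104.7 − 5·2.6 = 91.7; supply price = 16.8 + 8·2.6 = 37.6.
Δq = 6.7615 − 2.6 = 4.1615; wedge = 91.7 − 37.6 = 54.1.
Welfare loss = ½ × 4.1615 × 54.1 = €112.57 thousand.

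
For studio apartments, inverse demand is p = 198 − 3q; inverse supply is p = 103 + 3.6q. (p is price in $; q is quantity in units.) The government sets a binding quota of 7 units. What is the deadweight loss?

Competitive equilibrium: 198 − 3q = 103 + 3.6q → q* = 14.3939, p* = 154.8182.
At q = 7: demand price = 198 − 3·7 = 177; supply price = 103 + 3.6·7 = 128.2.
Δq = 14.3939 − 7 = 7.3939; wedge = 177 − 128.2 = 48.8.
Deadweight loss = ½ × 7.3939 × 48.8 = $180.41.

$180.41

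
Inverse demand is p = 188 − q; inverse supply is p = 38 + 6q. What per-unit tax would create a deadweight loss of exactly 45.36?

Competitive equilibrium: 188 − q = 38 + 6q → q* = 21.4286, p* = 166.5714.
A tax t gives Δq = t/7 and wedge t, so DWL = t²/14.
t²/14 = 45.36 → t² = 635.04 → t = 25.2.

25.2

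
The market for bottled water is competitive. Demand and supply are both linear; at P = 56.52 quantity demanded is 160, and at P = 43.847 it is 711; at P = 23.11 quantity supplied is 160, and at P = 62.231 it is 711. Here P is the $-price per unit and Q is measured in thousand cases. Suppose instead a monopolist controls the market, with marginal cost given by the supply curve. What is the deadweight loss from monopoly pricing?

$482.52 thousand

Demand slope = (43.847 − 56.52)/(711 − 160) = −0.023, so P = 60.2 − 0.023Q.
Supply slope = (62.231 − 23.11)/(711 − 160) = 0.071, so P = 11.75 + 0.071Q.
Competitive equilibrium: 60.2 − 0.023Q = 11.75 + 0.071Q → Q* = 515.42553, P* = 48.34521.
Marginal revenue: MR = 60.2 − 0.046Q. Set MR = MC: 60.2 − 0.046Q = 11.75 + 0.071Q → Q_m = 414.10256.
Price P_m = 60.2 − 0.023·414.10256 = 50.67564; MC(Q_m) = 11.75 + 0.071·414.10256 = 41.15128.
Competitive Q* = 515.42553, so ΔQ = 101.32297; wedge = 50.67564 − 41.15128 = 9.52436.
DWL = ½ × 101.32297 × 9.52436 = $482.52 thousand.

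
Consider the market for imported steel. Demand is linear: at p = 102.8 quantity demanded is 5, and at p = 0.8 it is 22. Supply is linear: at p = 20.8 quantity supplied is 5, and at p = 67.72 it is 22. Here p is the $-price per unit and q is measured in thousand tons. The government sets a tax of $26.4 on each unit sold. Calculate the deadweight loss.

$39.78 thousand

Demand slope = (0.8 − 102.8)/(22 − 5) = −6, so p = 132.8 − 6q.
Supply slope = (67.72 − 20.8)/(22 − 5) = 2.76, so p = 7 + 2.76q.
Competitive equilibrium: 132.8 − 6q = 7 + 2.76q → q* = 14.3607, p* = 46.6356.
With the tax, the buyer price exceeds the seller price by 26.4: (132.8 − 6q) − (7 + 2.76q) = 26.4 → q' = 11.347.
Δq = 14.3607 − 11.347 = 3.0137; the wedge equals the tax, 26.4.
DWL = ½ × 3.0137 × 26.4 = $39.78 thousand.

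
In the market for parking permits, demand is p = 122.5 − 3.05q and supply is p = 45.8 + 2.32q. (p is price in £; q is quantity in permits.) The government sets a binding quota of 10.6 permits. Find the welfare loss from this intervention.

Competitive equilibrium: 122.5 − 3.05q = 45.8 + 2.32q → q* = 14.2831, p* = 78.9367.
At q = 10.6: demand price = 122.5 − 3.05·10.6 = 90.17; supply price = 45.8 + 2.32·10.6 = 70.392.
Δq = 14.2831 − 10.6 = 3.6831; wedge = 90.17 − 70.392 = 19.778.
The triangle = ½ × 3.6831 × 19.778 = £36.42.

£36.42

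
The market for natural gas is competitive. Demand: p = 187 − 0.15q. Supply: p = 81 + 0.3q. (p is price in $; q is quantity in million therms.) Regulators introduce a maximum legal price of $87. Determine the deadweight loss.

$10454.44 million

Competitive equilibrium: 187 − 0.15q = 81 + 0.3q → q* = 235.55556, p* = 151.66667.
At the ceiling p = 87, quantity supplied = (87 − 81)/0.3 = 20.
Willingness to pay at q' = 20: 187 − 0.15·20 = 184.
Δq = 235.55556 − 20 = 215.55556; wedge = 184 − 87 = 97.
DWL = ½ × 215.55556 × 97 = $10454.44 million.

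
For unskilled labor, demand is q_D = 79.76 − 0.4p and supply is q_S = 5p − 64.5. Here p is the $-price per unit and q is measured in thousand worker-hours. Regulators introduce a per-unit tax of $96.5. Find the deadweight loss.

$1724.49 thousand

In inverse form: demand p = 199.4 − 2.5q, supply p = 12.9 + 0.2q.
Competitive equilibrium: 199.4 − 2.5q = 12.9 + 0.2q → q* = 69.0741, p* = 26.7148.
With the tax, the buyer price exceeds the seller price by 96.5: (199.4 − 2.5q) − (12.9 + 0.2q) = 96.5 → q' = 33.3333.
Δq = 69.0741 − 33.3333 = 35.7408; the wedge equals the tax, 96.5.
Deadweight loss = ½ × 35.7408 × 96.5 = $1724.49 thousand.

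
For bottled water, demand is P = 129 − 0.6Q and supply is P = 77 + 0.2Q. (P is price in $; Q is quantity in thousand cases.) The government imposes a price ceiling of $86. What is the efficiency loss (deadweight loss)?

Competitive equilibrium: 129 − 0.6Q = 77 + 0.2Q → Q* = 65, P* = 90.
At the ceiling P = 86, quantity supplied = (86 − 77)/0.2 = 45.
Willingness to pay at Q' = 45: 129 − 0.6·45 = 102.
ΔQ = 65 − 45 = 20; wedge = 102 − 86 = 16.
The triangle = ½ × 20 × 16 = $160 thousand.

$160 thousand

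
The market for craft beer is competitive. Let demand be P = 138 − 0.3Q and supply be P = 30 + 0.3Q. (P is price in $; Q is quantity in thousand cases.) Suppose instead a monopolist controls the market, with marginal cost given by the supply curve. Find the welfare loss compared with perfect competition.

Competitive equilibrium: 138 − 0.3Q = 30 + 0.3Q → Q* = 180, P* = 84.
Marginal revenue: MR = 138 − 0.6Q. Set MR = MC: 138 − 0.6Q = 30 + 0.3Q → Q_m = 120.
Price P_m = 138 − 0.3·120 = 102; MC(Q_m) = 30 + 0.3·120 = 66.
Competitive Q* = 180, so ΔQ = 60; wedge = 102 − 66 = 36.
Deadweight loss = ½ × 60 × 36 = $1080 thousand.

$1080 thousand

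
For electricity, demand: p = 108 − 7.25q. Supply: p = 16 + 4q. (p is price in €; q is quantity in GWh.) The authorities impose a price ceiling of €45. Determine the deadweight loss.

€4.84

Competitive equilibrium: 108 − 7.25q = 16 + 4q → q* = 8.1778, p* = 48.7111.
At the ceiling p = 45, quantity supplied = (45 − 16)/4 = 7.25.
Willingness to pay at q' = 7.25: 108 − 7.25·7.25 = 55.4375.
Δq = 8.1778 − 7.25 = 0.9278; wedge = 55.4375 − 45 = 10.4375.
Deadweight loss = ½ × 0.9278 × 10.4375 = €4.84.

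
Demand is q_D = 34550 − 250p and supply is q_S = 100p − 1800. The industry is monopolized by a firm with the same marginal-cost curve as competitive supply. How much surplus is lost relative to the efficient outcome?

25481.55

In inverse form: demand p = 138.2 − 0.004q, supply p = 18 + 0.01q.
Competitive equilibrium: 138.2 − 0.004q = 18 + 0.01q → q* = 8585.71429, p* = 103.85714.
Marginal revenue: MR = 138.2 − 0.008q. Set MR = MC: 138.2 − 0.008q = 18 + 0.01q → q_m = 6677.77778.
Price p_m = 138.2 − 0.004·6677.77778 = 111.48889; MC(q_m) = 18 + 0.01·6677.77778 = 84.77778.
Competitive q* = 8585.71429, so Δq = 1907.93651; wedge = 111.48889 − 84.77778 = 26.71111.
Welfare loss = ½ × 1907.93651 × 26.71111 = 25481.55.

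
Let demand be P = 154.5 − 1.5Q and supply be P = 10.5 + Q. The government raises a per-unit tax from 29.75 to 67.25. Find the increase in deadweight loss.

727.50

Competitive equilibrium: 154.5 − 1.5Q = 10.5 + Q → Q* = 57.6, P* = 68.1.
For a per-unit tax t: ΔQ = t/2.5, so DWL = ½·t·(t/2.5) = t²/5.
At t = 29.75: DWL = 177.013. At t = 67.25: DWL = 904.513.
Increase = 904.513 − 177.013 = 727.50.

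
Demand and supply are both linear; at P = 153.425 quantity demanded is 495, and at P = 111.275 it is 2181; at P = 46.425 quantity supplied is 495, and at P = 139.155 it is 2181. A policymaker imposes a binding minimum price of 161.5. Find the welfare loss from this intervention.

Demand slope = (111.275 − 153.425)/(2181 − 495) = −0.025, so P = 165.8 − 0.025Q.
Supply slope = (139.155 − 46.425)/(2181 − 495) = 0.055, so P = 19.2 + 0.055Q.
Competitive equilibrium: 165.8 − 0.025Q = 19.2 + 0.055Q → Q* = 1832.5, P* = 119.9875.
At the floor P = 161.5, quantity demanded = (165.8 − 161.5)/0.025 = 172.
Sellers' marginal cost at Q' = 172: 19.2 + 0.055·172 = 28.66.
ΔQ = 1832.5 − 172 = 1660.5; wedge = 161.5 − 28.66 = 132.84.
DWL = ½ × 1660.5 × 132.84 = 110290.41.

110290.41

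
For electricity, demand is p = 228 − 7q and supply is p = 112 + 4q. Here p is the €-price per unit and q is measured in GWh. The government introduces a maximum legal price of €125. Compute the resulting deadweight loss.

Competitive equilibrium: 228 − 7q = 112 + 4q → q* = 10.5455, p* = 154.1818.
At the ceiling p = 125, quantity supplied = (125 − 112)/4 = 3.25.
Willingness to pay at q' = 3.25: 228 − 7·3.25 = 205.25.
Δq = 10.5455 − 3.25 = 7.2955; wedge = 205.25 − 125 = 80.25.
Deadweight loss = ½ × 7.2955 × 80.25 = €292.73.

€292.73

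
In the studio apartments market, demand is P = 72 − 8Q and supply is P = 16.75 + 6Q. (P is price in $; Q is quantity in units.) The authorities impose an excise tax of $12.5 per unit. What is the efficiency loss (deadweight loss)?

$5.58

Competitive equilibrium: 72 − 8Q = 16.75 + 6Q → Q* = 3.9464, P* = 40.4286.
With the tax, the buyer price exceeds the seller price by 12.5: (72 − 8Q) − (16.75 + 6Q) = 12.5 → Q' = 3.0536.
ΔQ = 3.9464 − 3.0536 = 0.8928; the wedge equals the tax, 12.5.
The triangle = ½ × 0.8928 × 12.5 = $5.58.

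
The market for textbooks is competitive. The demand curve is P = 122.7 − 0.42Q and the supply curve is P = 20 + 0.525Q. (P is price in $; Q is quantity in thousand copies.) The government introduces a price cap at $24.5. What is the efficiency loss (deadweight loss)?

$4735.01 thousand

Competitive equilibrium: 122.7 − 0.42Q = 20 + 0.525Q → Q* = 108.67725, P* = 77.05556.
At the ceiling P = 24.5, quantity supplied = (24.5 − 20)/0.525 = 8.57143.
Willingness to pay at Q' = 8.57143: 122.7 − 0.42·8.57143 = 119.1.
ΔQ = 108.67725 − 8.57143 = 100.10582; wedge = 119.1 − 24.5 = 94.6.
The triangle = ½ × 100.10582 × 94.6 = $4735.01 thousand.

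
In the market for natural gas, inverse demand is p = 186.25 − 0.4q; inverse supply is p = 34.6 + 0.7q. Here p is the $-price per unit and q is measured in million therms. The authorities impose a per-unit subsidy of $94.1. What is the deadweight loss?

Competitive equilibrium: 186.25 − 0.4q = 34.6 + 0.7q → q* = 137.86364, p* = 131.10455.
The subsidy lowers effective supply by 94.1: p = 0.7q − 59.5.
New quantity: 186.25 − 0.4q = 0.7q − 59.5 → q' = 223.40909.
Overproduction Δq = 223.40909 − 137.86364 = 85.54545; wedge = subsidy = 94.1.
Welfare loss = ½ × 85.54545 × 94.1 = $4024.91 million.

$4024.91 million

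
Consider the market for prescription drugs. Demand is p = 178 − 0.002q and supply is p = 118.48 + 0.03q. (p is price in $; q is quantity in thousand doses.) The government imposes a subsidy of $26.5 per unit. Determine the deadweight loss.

Competitive equilibrium: 178 − 0.002q = 118.48 + 0.03q → q* = 1860, p* = 174.28.
The subsidy lowers effective supply by 26.5: p = 91.98 + 0.03q.
New quantity: 178 − 0.002q = 91.98 + 0.03q → q' = 2688.125.
Overproduction Δq = 2688.125 − 1860 = 828.125; wedge = subsidy = 26.5.
DWL = ½ × 828.125 × 26.5 = $10972.66 thousand.

$10972.66 thousand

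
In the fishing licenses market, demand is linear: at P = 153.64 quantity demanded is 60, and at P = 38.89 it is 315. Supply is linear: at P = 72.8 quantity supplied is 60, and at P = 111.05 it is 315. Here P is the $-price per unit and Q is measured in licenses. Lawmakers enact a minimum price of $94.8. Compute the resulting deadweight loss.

Demand slope = (38.89 − 153.64)/(315 − 60) = −0.45, so P = 180.64 − 0.45Q.
Supply slope = (111.05 − 72.8)/(315 − 60) = 0.15, so P = 63.8 + 0.15Q.
Competitive equilibrium: 180.64 − 0.45Q = 63.8 + 0.15Q → Q* = 194.7333, P* = 93.01.
At the floor P = 94.8, quantity demanded = (180.64 − 94.8)/0.45 = 190.7556.
Sellers' marginal cost at Q' = 190.7556: 63.8 + 0.15·190.7556 = 92.4133.
ΔQ = 194.7333 − 190.7556 = 3.9777; wedge = 94.8 − 92.4133 = 2.3867.
The triangle = ½ × 3.9777 × 2.3867 = $4.75.

$4.75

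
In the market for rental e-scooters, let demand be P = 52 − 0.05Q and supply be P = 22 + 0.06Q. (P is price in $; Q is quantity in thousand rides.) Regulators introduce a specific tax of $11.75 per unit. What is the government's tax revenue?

$1949.43 thousand

Competitive equilibrium: 52 − 0.05Q = 22 + 0.06Q → Q* = 272.7273, P* = 38.3636.
With the tax, the buyer price exceeds the seller price by 11.75: (52 − 0.05Q) − (22 + 0.06Q) = 11.75 → Q' = 165.9091.
Tax revenue = 11.75 × 165.9091 = $1949.43 thousand.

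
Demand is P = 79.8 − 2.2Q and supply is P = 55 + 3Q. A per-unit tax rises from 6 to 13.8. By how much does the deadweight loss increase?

14.85

Competitive equilibrium: 79.8 − 2.2Q = 55 + 3Q → Q* = 4.7692, P* = 69.3077.
For a per-unit tax t: ΔQ = t/5.2, so DWL = ½·t·(t/5.2) = t²/10.4.
At t = 6: DWL = 3.462. At t = 13.8: DWL = 18.312.
Increase = 18.312 − 3.462 = 14.85.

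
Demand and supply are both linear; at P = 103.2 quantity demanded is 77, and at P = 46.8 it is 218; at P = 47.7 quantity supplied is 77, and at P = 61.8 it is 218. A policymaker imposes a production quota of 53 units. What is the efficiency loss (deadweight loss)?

4556.25

Demand slope = (46.8 − 103.2)/(218 − 77) = −0.4, so P = 134 − 0.4Q.
Supply slope = (61.8 − 47.7)/(218 − 77) = 0.1, so P = 40 + 0.1Q.
Competitive equilibrium: 134 − 0.4Q = 40 + 0.1Q → Q* = 188, P* = 58.8.
At Q = 53: demand price = 134 − 0.4·53 = 112.8; supply price = 40 + 0.1·53 = 45.3.
ΔQ = 188 − 53 = 135; wedge = 112.8 − 45.3 = 67.5.
Deadweight loss = ½ × 135 × 67.5 = 4556.25.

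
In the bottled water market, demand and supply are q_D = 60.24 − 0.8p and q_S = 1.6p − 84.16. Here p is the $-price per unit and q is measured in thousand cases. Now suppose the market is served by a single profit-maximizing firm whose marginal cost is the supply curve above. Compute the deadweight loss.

In inverse form: demand p = 75.3 − 1.25q, supply p = 52.6 + 0.625q.
Competitive equilibrium: 75.3 − 1.25q = 52.6 + 0.625q → q* = 12.1067, p* = 60.1667.
Marginal revenue: MR = 75.3 − 2.5q. Set MR = MC: 75.3 − 2.5q = 52.6 + 0.625q → q_m = 7.264.
Price p_m = 75.3 − 1.25·7.264 = 66.22; MC(q_m) = 52.6 + 0.625·7.264 = 57.14.
Competitive q* = 12.1067, so Δq = 4.8427; wedge = 66.22 − 57.14 = 9.08.
DWL = ½ × 4.8427 × 9.08 = $21.99 thousand.

$21.99 thousand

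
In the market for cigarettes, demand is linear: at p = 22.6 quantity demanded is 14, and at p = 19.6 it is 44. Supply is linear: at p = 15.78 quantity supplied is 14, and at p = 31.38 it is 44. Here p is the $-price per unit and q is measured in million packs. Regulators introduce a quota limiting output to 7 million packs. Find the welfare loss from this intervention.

Demand slope = (19.6 − 22.6)/(44 − 14) = −0.1, so p = 24 − 0.1q.
Supply slope = (31.38 − 15.78)/(44 − 14) = 0.52, so p = 8.5 + 0.52q.
Competitive equilibrium: 24 − 0.1q = 8.5 + 0.52q → q* = 25, p* = 21.5.
At q = 7: demand price = 24 − 0.1·7 = 23.3; supply price = 8.5 + 0.52·7 = 12.14.
Δq = 25 − 7 = 18; wedge = 23.3 − 12.14 = 11.16.
The triangle = ½ × 18 × 11.16 = $100.44 million.

$100.44 million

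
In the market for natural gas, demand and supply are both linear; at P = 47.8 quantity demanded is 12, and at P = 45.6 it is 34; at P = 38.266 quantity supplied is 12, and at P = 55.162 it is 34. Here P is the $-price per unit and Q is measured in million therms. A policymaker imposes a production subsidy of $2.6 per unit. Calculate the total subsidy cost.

$67.55 million

Demand slope = (45.6 − 47.8)/(34 − 12) = −0.1, so P = 49 − 0.1Q.
Supply slope = (55.162 − 38.266)/(34 − 12) = 0.768, so P = 29.05 + 0.768Q.
Competitive equilibrium: 49 − 0.1Q = 29.05 + 0.768Q → Q* = 22.9839, P* = 46.7016.
The subsidy lowers effective supply by 2.6: P = 26.45 + 0.768Q.
New quantity: 49 − 0.1Q = 26.45 + 0.768Q → Q' = 25.9793.
Total subsidy cost = 2.6 × 25.9793 = $67.55 million.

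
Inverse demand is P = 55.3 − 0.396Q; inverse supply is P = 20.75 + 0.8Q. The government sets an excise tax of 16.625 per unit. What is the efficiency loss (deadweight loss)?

Competitive equilibrium: 55.3 − 0.396Q = 20.75 + 0.8Q → Q* = 28.888, P* = 43.8604.
With the tax, the buyer price exceeds the seller price by 16.625: (55.3 − 0.396Q) − (20.75 + 0.8Q) = 16.625 → Q' = 14.9875.
ΔQ = 28.888 − 14.9875 = 13.9005; the wedge equals the tax, 16.625.
Deadweight loss = ½ × 13.9005 × 16.625 = 115.55.

115.55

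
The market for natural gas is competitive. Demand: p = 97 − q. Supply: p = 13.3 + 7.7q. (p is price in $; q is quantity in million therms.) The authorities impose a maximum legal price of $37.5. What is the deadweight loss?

$182.54 million

Competitive equilibrium: 97 − q = 13.3 + 7.7q → q* = 9.6207, p* = 87.3793.
At the ceiling p = 37.5, quantity supplied = (37.5 − 13.3)/7.7 = 3.1429.
Willingness to pay at q' = 3.1429: 97 − 1·3.1429 = 93.8571.
Δq = 9.6207 − 3.1429 = 6.4778; wedge = 93.8571 − 37.5 = 56.3571.
The triangle = ½ × 6.4778 × 56.3571 = $182.54 million.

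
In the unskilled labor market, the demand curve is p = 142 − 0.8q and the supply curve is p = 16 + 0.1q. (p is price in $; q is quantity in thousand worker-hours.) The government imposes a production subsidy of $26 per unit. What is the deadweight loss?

$375.56 thousand

Competitive equilibrium: 142 − 0.8q = 16 + 0.1q → q* = 140, p* = 30.
The subsidy lowers effective supply by 26: p = 0.1q − 10.
New quantity: 142 − 0.8q = 0.1q − 10 → q' = 168.8889.
Overproduction Δq = 168.8889 − 140 = 28.8889; wedge = subsidy = 26.
The triangle = ½ × 28.8889 × 26 = $375.56 thousand.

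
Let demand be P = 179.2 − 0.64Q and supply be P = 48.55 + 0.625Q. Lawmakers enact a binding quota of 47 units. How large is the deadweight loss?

2003.45

Competitive equilibrium: 179.2 − 0.64Q = 48.55 + 0.625Q → Q* = 103.2806, P* = 113.1004.
At Q = 47: demand price = 179.2 − 0.64·47 = 149.12; supply price = 48.55 + 0.625·47 = 77.925.
ΔQ = 103.2806 − 47 = 56.2806; wedge = 149.12 − 77.925 = 71.195.
Deadweight loss = ½ × 56.2806 × 71.195 = 2003.45.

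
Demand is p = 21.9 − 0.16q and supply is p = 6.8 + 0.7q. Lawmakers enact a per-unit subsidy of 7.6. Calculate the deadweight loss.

Competitive equilibrium: 21.9 − 0.16q = 6.8 + 0.7q → q* = 17.5581, p* = 19.0907.
The subsidy lowers effective supply by 7.6: p = 0.7q − 0.8.
New quantity: 21.9 − 0.16q = 0.7q − 0.8 → q' = 26.3953.
Overproduction Δq = 26.3953 − 17.5581 = 8.8372; wedge = subsidy = 7.6.
The triangle = ½ × 8.8372 × 7.6 = 33.58.

33.58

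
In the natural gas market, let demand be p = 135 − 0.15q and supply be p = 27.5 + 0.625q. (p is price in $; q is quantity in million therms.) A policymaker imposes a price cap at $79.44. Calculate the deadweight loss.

Competitive equilibrium: 135 − 0.15q = 27.5 + 0.625q → q* = 138.7097, p* = 114.1935.
At the ceiling p = 79.44, quantity supplied = (79.44 − 27.5)/0.625 = 83.104.
Willingness to pay at q' = 83.104: 135 − 0.15·83.104 = 122.5344.
Δq = 138.7097 − 83.104 = 55.6057; wedge = 122.5344 − 79.44 = 43.0944.
The triangle = ½ × 55.6057 × 43.0944 = $1198.15 million.

$1198.15 million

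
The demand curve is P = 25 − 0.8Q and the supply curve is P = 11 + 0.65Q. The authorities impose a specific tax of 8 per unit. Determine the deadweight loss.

22.07

Competitive equilibrium: 25 − 0.8Q = 11 + 0.65Q → Q* = 9.6552, P* = 17.2759.
With the tax, the buyer price exceeds the seller price by 8: (25 − 0.8Q) − (11 + 0.65Q) = 8 → Q' = 4.1379.
ΔQ = 9.6552 − 4.1379 = 5.5173; the wedge equals the tax, 8.
Deadweight loss = ½ × 5.5173 × 8 = 22.07.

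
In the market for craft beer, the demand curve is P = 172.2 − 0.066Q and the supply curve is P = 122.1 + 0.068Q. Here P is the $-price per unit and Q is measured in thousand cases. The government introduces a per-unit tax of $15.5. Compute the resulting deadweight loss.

Competitive equilibrium: 172.2 − 0.066Q = 122.1 + 0.068Q → Q* = 373.8806, P* = 147.52388.
With the tax, the buyer price exceeds the seller price by 15.5: (172.2 − 0.066Q) − (122.1 + 0.068Q) = 15.5 → Q' = 258.20896.
ΔQ = 373.8806 − 258.20896 = 115.67164; the wedge equals the tax, 15.5.
Deadweight loss = ½ × 115.67164 × 15.5 = $896.46 thousand.

$896.46 thousand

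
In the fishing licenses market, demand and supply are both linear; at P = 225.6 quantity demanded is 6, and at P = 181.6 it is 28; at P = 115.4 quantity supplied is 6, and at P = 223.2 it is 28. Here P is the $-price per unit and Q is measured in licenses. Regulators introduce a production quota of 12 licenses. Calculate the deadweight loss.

Demand slope = (181.6 − 225.6)/(28 − 6) = −2, so P = 237.6 − 2Q.
Supply slope = (223.2 − 115.4)/(28 − 6) = 4.9, so P = 86 + 4.9Q.
Competitive equilibrium: 237.6 − 2Q = 86 + 4.9Q → Q* = 21.971, P* = 193.658.
At Q = 12: demand price = 237.6 − 2·12 = 213.6; supply price = 86 + 4.9·12 = 144.8.
ΔQ = 21.971 − 12 = 9.971; wedge = 213.6 − 144.8 = 68.8.
The triangle = ½ × 9.971 × 68.8 = $343.

$343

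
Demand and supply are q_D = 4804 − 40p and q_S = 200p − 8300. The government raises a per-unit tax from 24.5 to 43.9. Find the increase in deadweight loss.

In inverse form: demand p = 120.1 − 0.025q, supply p = 41.5 + 0.005q.
Competitive equilibrium: 120.1 − 0.025q = 41.5 + 0.005q → q* = 2620, p* = 54.6.
For a per-unit tax t: Δq = t/0.03, so DWL = ½·t·(t/0.03) = t²/0.06.
At t = 24.5: DWL = 10004.167. At t = 43.9: DWL = 32120.167.
Increase = 32120.167 − 10004.167 = 22116.

22116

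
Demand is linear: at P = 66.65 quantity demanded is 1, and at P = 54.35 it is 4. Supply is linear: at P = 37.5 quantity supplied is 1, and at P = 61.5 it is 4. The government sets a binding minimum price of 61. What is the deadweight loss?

6.43

Demand slope = (54.35 − 66.65)/(4 − 1) = −4.1, so P = 70.75 − 4.1Q.
Supply slope = (61.5 − 37.5)/(4 − 1) = 8, so P = 29.5 + 8Q.
Competitive equilibrium: 70.75 − 4.1Q = 29.5 + 8Q → Q* = 3.4091, P* = 56.7727.
At the floor P = 61, quantity demanded = (70.75 − 61)/4.1 = 2.378.
Sellers' marginal cost at Q' = 2.378: 29.5 + 8·2.378 = 48.524.
ΔQ = 3.4091 − 2.378 = 1.0311; wedge = 61 − 48.524 = 12.476.
DWL = ½ × 1.0311 × 12.476 = 6.43.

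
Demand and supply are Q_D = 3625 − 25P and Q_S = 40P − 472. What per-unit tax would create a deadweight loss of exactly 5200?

In inverse form: demand P = 145 − 0.04Q, supply P = 11.8 + 0.025Q.
Competitive equilibrium: 145 − 0.04Q = 11.8 + 0.025Q → Q* = 2049.2308, P* = 63.0308.
A tax t gives ΔQ = t/0.065 and wedge t, so DWL = t²/0.13.
t²/0.13 = 5200 → t² = 676 → t = 26.

26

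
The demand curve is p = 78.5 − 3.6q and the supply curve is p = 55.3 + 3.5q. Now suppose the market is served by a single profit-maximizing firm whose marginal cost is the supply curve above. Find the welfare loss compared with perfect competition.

4.29

Competitive equilibrium: 78.5 − 3.6q = 55.3 + 3.5q → q* = 3.2676, p* = 66.7366.
Marginal revenue: MR = 78.5 − 7.2q. Set MR = MC: 78.5 − 7.2q = 55.3 + 3.5q → q_m = 2.1682.
Price p_m = 78.5 − 3.6·2.1682 = 70.6945; MC(q_m) = 55.3 + 3.5·2.1682 = 62.8887.
Competitive q* = 3.2676, so Δq = 1.0994; wedge = 70.6945 − 62.8887 = 7.8058.
The triangle = ½ × 1.0994 × 7.8058 = 4.29.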